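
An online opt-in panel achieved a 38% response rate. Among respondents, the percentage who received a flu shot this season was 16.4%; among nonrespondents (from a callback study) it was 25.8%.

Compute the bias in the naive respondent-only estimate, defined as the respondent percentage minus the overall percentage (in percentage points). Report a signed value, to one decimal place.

-5.8 percentage points

Nonresponse fraction = 1 − 0.38 = 0.62.
Bias = (nonresponse fraction) × (respondent percentage − nonrespondent percentage)
     = 0.62 × (16.4 − 25.8) = 0.62 × -9.4 = -5.828.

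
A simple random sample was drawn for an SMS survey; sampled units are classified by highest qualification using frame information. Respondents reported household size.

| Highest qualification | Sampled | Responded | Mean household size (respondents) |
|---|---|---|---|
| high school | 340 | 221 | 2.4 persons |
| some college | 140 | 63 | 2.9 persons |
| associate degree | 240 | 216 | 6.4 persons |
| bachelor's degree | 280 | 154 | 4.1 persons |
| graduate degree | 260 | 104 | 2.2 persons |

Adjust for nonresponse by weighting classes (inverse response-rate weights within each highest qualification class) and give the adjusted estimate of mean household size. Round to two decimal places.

Response rates by class: high school 221/340 = 65%, some college 63/140 = 45%, associate degree 216/240 = 90%, bachelor's degree 154/280 = 55%, graduate degree 104/260 = 40%.
Each respondent's weight = sampled/responded in their class; summing within a class gives n_sampled, so:
  high school: 340 × 2.4 = 816
  some college: 140 × 2.9 = 406
  associate degree: 240 × 6.4 = 1536
  bachelor's degree: 280 × 4.1 = 1148
  graduate degree: 260 × 2.2 = 572
Adjusted estimate = 4478 / 1,260 = 3.55397 → 3.55.

3.55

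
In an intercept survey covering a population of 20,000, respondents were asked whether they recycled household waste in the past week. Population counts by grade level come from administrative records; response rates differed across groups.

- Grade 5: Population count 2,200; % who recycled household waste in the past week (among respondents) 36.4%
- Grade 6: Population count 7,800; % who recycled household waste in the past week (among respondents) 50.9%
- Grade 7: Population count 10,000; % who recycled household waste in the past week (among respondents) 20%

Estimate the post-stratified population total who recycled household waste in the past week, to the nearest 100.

Apply each group's respondent rate to its population count:
  Grade 5: 2,200 × 36.4% = 800.8
  Grade 6: 7,800 × 50.9% = 3970.2
  Grade 7: 10,000 × 20% = 2000
Estimated total = 6771 → 6,800.

6,800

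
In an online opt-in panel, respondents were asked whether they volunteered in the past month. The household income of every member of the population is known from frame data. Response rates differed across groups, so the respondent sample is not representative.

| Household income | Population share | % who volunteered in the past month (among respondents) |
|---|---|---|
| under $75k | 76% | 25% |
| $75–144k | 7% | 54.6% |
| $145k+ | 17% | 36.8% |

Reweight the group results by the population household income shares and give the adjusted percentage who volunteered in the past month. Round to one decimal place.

Weight each group's respondent value by its population share:
  under $75k: 0.76 × 25 = 19
  $75–144k: 0.07 × 54.6 = 3.822
  $145k+: 0.17 × 36.8 = 6.256
Post-stratified estimate = 29.078 → 29.1%.

29.1%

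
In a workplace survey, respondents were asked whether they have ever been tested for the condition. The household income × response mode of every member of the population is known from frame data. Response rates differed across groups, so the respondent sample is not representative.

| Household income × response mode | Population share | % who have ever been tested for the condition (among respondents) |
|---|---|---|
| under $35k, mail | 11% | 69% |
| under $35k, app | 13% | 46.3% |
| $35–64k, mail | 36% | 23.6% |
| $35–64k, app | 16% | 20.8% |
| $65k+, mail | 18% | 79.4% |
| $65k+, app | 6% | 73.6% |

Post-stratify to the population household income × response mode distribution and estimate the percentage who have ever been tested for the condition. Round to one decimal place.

44.1%

Weight each group's respondent value by its population share:
  under $35k, mail: 0.11 × 69 = 7.59
  under $35k, app: 0.13 × 46.3 = 6.019
  $35–64k, mail: 0.36 × 23.6 = 8.496
  $35–64k, app: 0.16 × 20.8 = 3.328
  $65k+, mail: 0.18 × 79.4 = 14.292
  $65k+, app: 0.06 × 73.6 = 4.416
Post-stratified estimate = 44.141 → 44.1%.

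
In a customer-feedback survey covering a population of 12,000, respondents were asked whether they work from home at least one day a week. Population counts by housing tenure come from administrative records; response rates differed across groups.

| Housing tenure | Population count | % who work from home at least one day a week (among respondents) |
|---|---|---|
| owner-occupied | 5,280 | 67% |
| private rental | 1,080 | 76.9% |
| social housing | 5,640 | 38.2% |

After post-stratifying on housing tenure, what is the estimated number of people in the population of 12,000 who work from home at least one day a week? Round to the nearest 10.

Each cell contributes its population count × the respondent rate:
  owner-occupied: 5,280 × 67% = 3537.6
  private rental: 1,080 × 76.9% = 830.52
  social housing: 5,640 × 38.2% = 2154.48
Estimated total = 6522.6 → 6,520.

6,520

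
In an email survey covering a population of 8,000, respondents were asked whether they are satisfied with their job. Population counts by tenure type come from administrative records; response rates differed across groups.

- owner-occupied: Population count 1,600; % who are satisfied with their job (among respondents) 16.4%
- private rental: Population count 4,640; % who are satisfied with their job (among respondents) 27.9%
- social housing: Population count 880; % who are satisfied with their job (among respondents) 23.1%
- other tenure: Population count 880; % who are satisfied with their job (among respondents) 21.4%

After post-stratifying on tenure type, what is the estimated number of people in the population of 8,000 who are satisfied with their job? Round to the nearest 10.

1,950

Estimated count per cell = population count × respondent percentage:
  owner-occupied: 1,600 × 16.4% = 262.4
  private rental: 4,640 × 27.9% = 1294.56
  social housing: 880 × 23.1% = 203.28
  other tenure: 880 × 21.4% = 188.32
Estimated total = 1948.56 → 1,950.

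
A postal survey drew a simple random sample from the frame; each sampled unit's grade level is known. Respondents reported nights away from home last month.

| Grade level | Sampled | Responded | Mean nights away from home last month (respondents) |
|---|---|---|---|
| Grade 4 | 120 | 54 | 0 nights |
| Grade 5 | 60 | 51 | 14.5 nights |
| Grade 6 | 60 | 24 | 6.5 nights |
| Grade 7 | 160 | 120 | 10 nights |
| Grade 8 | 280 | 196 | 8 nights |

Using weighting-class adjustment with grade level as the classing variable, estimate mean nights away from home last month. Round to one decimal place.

Response rates by class: Grade 4 54/120 = 45%, Grade 5 51/60 = 85%, Grade 6 24/60 = 40%, Grade 7 120/160 = 75%, Grade 8 196/280 = 70%.
Each respondent's weight = sampled/responded in their class; summing within a class gives n_sampled, so:
  Grade 4: 120 × 0 = 0
  Grade 5: 60 × 14.5 = 870
  Grade 6: 60 × 6.5 = 390
  Grade 7: 160 × 10 = 1600
  Grade 8: 280 × 8 = 2240
Adjusted estimate = 5100 / 680 = 7.5 → 7.5.

7.5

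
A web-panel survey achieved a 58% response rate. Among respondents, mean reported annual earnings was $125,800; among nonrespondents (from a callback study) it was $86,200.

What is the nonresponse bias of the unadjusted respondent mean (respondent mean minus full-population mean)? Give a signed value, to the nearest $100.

+$16,600

Nonresponse fraction = 1 − 0.58 = 0.42.
Bias = (nonresponse fraction) × (respondent mean − nonrespondent mean)
     = 0.42 × (125,800 − 86,200) = 0.42 × 39,600 = 16,632.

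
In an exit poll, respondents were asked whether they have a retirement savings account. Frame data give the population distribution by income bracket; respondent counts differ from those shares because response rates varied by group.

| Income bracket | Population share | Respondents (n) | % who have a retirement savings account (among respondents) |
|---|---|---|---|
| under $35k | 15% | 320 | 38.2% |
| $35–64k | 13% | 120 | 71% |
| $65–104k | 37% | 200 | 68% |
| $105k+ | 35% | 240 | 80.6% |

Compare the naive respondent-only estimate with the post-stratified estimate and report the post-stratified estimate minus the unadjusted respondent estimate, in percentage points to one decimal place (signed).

Naive respondent-only estimate (weights = respondent counts):
  (320/880)×38.2 + (120/880)×71 + (200/880)×68 + (240/880)×80.6 = 61.0091%
Post-stratifying to population shares instead:
  0.15×38.2 + 0.13×71 + 0.37×68 + 0.35×80.6 = 68.33%
Difference = 68.33 − 61.0091 = 7.3209 pp.

+7.3 percentage points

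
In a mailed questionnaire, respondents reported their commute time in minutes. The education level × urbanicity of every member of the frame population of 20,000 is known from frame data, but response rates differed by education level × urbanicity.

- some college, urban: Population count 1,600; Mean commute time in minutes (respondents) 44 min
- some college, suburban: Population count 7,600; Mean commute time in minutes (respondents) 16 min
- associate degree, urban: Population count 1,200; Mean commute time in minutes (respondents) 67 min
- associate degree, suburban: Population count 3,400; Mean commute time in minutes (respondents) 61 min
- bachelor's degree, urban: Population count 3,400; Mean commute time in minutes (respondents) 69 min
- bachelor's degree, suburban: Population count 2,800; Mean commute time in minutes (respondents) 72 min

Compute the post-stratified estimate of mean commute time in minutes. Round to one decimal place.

45.8

Weight each group's respondent value by its population share:
  some college, urban: (1,600/20,000) × 44 = 3.52
  some college, suburban: (7,600/20,000) × 16 = 6.08
  associate degree, urban: (1,200/20,000) × 67 = 4.02
  associate degree, suburban: (3,400/20,000) × 61 = 10.37
  bachelor's degree, urban: (3,400/20,000) × 69 = 11.73
  bachelor's degree, suburban: (2,800/20,000) × 72 = 10.08
Post-stratified estimate = 45.8 → 45.8.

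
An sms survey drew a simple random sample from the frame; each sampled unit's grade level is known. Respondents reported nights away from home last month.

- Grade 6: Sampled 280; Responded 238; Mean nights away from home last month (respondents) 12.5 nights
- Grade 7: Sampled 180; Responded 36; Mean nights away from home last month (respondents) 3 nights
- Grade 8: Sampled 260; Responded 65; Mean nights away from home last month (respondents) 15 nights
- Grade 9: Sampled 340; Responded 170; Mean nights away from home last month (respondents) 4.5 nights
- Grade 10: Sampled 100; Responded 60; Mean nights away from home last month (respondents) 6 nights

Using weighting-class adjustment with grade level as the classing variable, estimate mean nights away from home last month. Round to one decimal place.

Class response rates: Grade 6 238/280 = 85%, Grade 7 36/180 = 20%, Grade 8 65/260 = 25%, Grade 9 170/340 = 50%, Grade 10 60/100 = 60%.
Weighting each respondent by the inverse class response rate inflates each class back to its sampled size, so the class weight is n_sampled:
  Grade 6: 280 × 12.5 = 3500
  Grade 7: 180 × 3 = 540
  Grade 8: 260 × 15 = 3900
  Grade 9: 340 × 4.5 = 1530
  Grade 10: 100 × 6 = 600
Adjusted estimate = 10,070 / 1,160 = 8.68103 → 8.7.

8.7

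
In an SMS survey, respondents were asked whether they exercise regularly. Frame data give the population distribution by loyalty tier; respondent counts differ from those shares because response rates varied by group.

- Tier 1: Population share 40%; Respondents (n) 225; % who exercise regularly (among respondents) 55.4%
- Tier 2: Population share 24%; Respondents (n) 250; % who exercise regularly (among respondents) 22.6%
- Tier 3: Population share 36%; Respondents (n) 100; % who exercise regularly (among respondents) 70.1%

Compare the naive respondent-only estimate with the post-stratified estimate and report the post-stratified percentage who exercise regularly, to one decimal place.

52.8%

Without adjustment, the pooled respondent share is:
  (225/575)×55.4 + (250/575)×22.6 + (100/575)×70.1 = 43.6957%
Reweighting by population loyalty tier shares:
  0.4×55.4 + 0.24×22.6 + 0.36×70.1 = 52.82%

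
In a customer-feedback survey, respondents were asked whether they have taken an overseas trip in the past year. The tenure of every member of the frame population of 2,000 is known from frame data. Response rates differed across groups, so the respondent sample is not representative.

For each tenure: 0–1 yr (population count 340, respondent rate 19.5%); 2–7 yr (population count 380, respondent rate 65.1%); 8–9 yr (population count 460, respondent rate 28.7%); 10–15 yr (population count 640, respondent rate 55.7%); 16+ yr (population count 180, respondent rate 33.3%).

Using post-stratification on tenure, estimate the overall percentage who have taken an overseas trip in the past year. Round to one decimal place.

Each cell contributes population-share × respondent value:
  0–1 yr: (340/2,000) × 19.5 = 3.315
  2–7 yr: (380/2,000) × 65.1 = 12.369
  8–9 yr: (460/2,000) × 28.7 = 6.601
  10–15 yr: (640/2,000) × 55.7 = 17.824
  16+ yr: (180/2,000) × 33.3 = 2.997
Post-stratified estimate = 43.106 → 43.1%.

43.1%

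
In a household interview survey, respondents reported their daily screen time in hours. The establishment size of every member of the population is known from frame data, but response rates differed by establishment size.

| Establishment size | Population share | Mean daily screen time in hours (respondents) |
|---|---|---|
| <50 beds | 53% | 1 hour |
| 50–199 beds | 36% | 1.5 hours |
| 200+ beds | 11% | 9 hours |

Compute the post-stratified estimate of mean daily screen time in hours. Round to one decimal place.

Post-stratification weights by population share, not respondent share:
  <50 beds: 0.53 × 1 = 0.53
  50–199 beds: 0.36 × 1.5 = 0.54
  200+ beds: 0.11 × 9 = 0.99
Post-stratified estimate = 2.06 → 2.1.

2.1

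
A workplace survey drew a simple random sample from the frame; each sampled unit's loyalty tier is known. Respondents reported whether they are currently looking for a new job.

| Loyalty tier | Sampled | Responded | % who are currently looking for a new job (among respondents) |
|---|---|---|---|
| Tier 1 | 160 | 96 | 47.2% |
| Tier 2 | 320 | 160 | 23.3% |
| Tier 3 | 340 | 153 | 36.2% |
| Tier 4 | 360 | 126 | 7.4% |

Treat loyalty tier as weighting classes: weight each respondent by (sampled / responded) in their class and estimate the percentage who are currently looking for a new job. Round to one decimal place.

Class response rates: Tier 1 96/160 = 60%, Tier 2 160/320 = 50%, Tier 3 153/340 = 45%, Tier 4 126/360 = 35%.
Each respondent's weight = sampled/responded in their class; summing within a class gives n_sampled, so:
  Tier 1: 160 × 47.2 = 7552
  Tier 2: 320 × 23.3 = 7456
  Tier 3: 340 × 36.2 = 12308
  Tier 4: 360 × 7.4 = 2664
Adjusted estimate = 29,980 / 1,180 = 25.4068 → 25.4%.

25.4%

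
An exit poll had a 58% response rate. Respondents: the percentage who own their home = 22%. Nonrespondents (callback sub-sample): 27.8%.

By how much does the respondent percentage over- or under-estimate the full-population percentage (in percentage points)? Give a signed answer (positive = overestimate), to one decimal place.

Nonresponse fraction = 1 − 0.58 = 0.42.
Bias = (nonresponse fraction) × (respondent percentage − nonrespondent percentage)
     = 0.42 × (22 − 27.8) = 0.42 × -5.8 = -2.436.

-2.4 percentage points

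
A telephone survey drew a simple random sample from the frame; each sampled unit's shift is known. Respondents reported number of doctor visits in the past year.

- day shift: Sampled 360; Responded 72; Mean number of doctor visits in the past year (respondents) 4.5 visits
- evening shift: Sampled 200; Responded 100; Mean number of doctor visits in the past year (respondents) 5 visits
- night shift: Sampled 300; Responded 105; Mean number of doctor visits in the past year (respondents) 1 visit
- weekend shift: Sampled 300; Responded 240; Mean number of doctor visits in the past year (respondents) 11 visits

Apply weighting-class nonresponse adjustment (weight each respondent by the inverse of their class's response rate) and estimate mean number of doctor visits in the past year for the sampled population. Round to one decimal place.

Response rates by class: day shift 72/360 = 20%, evening shift 100/200 = 50%, night shift 105/300 = 35%, weekend shift 240/300 = 80%.
Each respondent's weight = sampled/responded in their class; summing within a class gives n_sampled, so:
  day shift: 360 × 4.5 = 1620
  evening shift: 200 × 5 = 1000
  night shift: 300 × 1 = 300
  weekend shift: 300 × 11 = 3300
Adjusted estimate = 6220 / 1,160 = 5.36207 → 5.4.

5.4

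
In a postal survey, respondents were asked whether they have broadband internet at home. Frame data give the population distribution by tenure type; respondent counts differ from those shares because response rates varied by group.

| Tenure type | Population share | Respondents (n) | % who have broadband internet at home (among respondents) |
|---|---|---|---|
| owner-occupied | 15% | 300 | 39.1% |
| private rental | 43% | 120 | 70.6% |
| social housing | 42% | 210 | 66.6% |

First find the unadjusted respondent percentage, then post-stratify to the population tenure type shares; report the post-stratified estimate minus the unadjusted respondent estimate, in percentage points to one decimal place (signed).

Without adjustment, the pooled respondent share is:
  (300/630)×39.1 + (120/630)×70.6 + (210/630)×66.6 = 54.2667%
Post-stratifying to population shares instead:
  0.15×39.1 + 0.43×70.6 + 0.42×66.6 = 64.195%
Difference = 64.195 − 54.2667 = 9.9283 pp.

+9.9 percentage points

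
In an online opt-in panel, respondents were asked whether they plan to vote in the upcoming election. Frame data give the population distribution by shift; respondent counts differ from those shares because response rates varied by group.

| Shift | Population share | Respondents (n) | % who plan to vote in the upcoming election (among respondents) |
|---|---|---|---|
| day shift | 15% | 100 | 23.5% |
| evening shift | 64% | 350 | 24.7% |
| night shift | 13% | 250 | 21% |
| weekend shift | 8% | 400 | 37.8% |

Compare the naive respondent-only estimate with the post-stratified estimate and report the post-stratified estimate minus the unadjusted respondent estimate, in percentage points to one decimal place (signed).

Naive respondent-only estimate (weights = respondent counts):
  (100/1100)×23.5 + (350/1100)×24.7 + (250/1100)×21 + (400/1100)×37.8 = 28.5136%
Post-stratifying to population shares instead:
  0.15×23.5 + 0.64×24.7 + 0.13×21 + 0.08×37.8 = 25.087%
Difference = 25.087 − 28.5136 = -3.4266 pp.

-3.4 percentage points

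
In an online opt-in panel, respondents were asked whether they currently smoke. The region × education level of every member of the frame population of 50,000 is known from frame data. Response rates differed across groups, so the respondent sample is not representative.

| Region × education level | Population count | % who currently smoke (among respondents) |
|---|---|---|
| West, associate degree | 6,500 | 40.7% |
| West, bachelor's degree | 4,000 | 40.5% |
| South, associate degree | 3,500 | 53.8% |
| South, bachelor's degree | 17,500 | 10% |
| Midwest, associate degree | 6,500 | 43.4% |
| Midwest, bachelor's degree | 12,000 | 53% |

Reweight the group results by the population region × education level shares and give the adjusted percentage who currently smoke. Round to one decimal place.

34.2%

Weight each group's respondent value by its population share:
  West, associate degree: (6,500/50,000) × 40.7 = 5.291
  West, bachelor's degree: (4,000/50,000) × 40.5 = 3.24
  South, associate degree: (3,500/50,000) × 53.8 = 3.766
  South, bachelor's degree: (17,500/50,000) × 10 = 3.5
  Midwest, associate degree: (6,500/50,000) × 43.4 = 5.642
  Midwest, bachelor's degree: (12,000/50,000) × 53 = 12.72
Post-stratified estimate = 34.159 → 34.2%.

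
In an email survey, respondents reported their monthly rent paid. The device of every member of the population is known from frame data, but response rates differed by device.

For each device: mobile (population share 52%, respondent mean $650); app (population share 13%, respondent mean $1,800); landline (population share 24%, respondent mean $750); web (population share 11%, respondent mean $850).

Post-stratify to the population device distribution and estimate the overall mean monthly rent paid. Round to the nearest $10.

Post-stratification weights by population share, not respondent share:
  mobile: 0.52 × 650 = 338
  app: 0.13 × 1800 = 234
  landline: 0.24 × 750 = 180
  web: 0.11 × 850 = 93.5
Post-stratified estimate = 845.5 → $850.

$850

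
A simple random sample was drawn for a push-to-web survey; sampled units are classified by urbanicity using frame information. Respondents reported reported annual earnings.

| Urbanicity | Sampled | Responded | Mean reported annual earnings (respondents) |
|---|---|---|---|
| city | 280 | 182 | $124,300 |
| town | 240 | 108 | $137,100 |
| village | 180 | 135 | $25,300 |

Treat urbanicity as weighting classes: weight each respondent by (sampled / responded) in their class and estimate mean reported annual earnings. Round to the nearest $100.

$103,200

Response rates by class: city 182/280 = 65%, town 108/240 = 45%, village 135/180 = 75%.
Inverse-response-rate weighting restores each class to its sampled count, so class totals weight by n_sampled:
  city: 280 × 124,300 = 34,804,000
  town: 240 × 137,100 = 32,904,000
  village: 180 × 25,300 = 4,554,000
Adjusted estimate = 72,262,000 / 700 = 103231 → $103,200.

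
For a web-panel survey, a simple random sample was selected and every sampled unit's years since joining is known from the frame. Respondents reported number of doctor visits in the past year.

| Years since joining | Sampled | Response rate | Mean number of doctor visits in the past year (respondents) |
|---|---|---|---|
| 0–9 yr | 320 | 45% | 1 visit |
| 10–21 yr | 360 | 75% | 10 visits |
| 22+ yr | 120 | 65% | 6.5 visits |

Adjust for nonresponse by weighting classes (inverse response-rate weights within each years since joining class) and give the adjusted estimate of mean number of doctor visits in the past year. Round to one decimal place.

With weight = n_sampled/n_responded per class, the weighted class total is n_sampled:
  0–9 yr: 320 × 1 = 320
  10–21 yr: 360 × 10 = 3600
  22+ yr: 120 × 6.5 = 780
Adjusted estimate = 4700 / 800 = 5.875 → 5.9.

5.9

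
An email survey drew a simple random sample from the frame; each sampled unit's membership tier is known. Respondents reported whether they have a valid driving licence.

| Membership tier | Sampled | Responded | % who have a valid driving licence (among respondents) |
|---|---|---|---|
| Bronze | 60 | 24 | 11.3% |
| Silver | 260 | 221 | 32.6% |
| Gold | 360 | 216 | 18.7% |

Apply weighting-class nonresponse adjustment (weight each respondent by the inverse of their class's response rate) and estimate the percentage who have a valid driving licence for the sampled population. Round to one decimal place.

Response rates by class: Bronze 24/60 = 40%, Silver 221/260 = 85%, Gold 216/360 = 60%.
With weight = n_sampled/n_responded per class, the weighted class total is n_sampled:
  Bronze: 60 × 11.3 = 678
  Silver: 260 × 32.6 = 8476
  Gold: 360 × 18.7 = 6732
Adjusted estimate = 15,886 / 680 = 23.3618 → 23.4%.

23.4%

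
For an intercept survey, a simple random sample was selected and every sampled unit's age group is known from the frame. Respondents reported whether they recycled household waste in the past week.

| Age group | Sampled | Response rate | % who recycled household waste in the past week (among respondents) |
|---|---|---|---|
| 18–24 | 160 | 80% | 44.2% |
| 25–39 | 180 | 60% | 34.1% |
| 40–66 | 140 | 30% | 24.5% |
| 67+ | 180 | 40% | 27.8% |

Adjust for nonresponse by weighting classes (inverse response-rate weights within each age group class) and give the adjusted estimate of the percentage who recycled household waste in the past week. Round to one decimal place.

Inverse-response-rate weighting restores each class to its sampled count, so class totals weight by n_sampled:
  18–24: 160 × 44.2 = 7072
  25–39: 180 × 34.1 = 6138
  40–66: 140 × 24.5 = 3430
  67+: 180 × 27.8 = 5004
Adjusted estimate = 21,644 / 660 = 32.7939 → 32.8%.

32.8%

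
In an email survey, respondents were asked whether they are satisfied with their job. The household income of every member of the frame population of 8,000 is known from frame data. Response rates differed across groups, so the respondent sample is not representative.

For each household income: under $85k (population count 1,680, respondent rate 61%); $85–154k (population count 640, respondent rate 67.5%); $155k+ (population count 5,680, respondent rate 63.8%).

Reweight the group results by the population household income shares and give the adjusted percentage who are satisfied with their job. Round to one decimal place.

Reweight to the known household income distribution:
  under $85k: (1,680/8,000) × 61 = 12.81
  $85–154k: (640/8,000) × 67.5 = 5.4
  $155k+: (5,680/8,000) × 63.8 = 45.298
Post-stratified estimate = 63.508 → 63.5%.

63.5%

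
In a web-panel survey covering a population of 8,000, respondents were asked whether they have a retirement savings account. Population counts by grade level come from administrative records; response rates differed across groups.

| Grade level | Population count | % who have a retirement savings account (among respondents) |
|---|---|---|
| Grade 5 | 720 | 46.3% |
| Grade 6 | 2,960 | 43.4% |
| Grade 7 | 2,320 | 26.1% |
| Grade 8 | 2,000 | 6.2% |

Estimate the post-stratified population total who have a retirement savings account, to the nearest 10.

Each cell contributes its population count × the respondent rate:
  Grade 5: 720 × 46.3% = 333.36
  Grade 6: 2,960 × 43.4% = 1284.64
  Grade 7: 2,320 × 26.1% = 605.52
  Grade 8: 2,000 × 6.2% = 124
Estimated total = 2347.52 → 2,350.

2,350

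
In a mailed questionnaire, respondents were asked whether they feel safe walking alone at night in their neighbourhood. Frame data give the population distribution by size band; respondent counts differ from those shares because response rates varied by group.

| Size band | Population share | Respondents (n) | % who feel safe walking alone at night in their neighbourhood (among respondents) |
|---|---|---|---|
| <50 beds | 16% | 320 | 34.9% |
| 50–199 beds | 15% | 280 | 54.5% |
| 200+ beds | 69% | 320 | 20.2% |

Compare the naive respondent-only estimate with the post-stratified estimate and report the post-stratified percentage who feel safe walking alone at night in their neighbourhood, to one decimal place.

27.7%

Naive respondent-only estimate (weights = respondent counts):
  (320/920)×34.9 + (280/920)×54.5 + (320/920)×20.2 = 35.7522%
Post-stratified estimate weights by population shares:
  0.16×34.9 + 0.15×54.5 + 0.69×20.2 = 27.697%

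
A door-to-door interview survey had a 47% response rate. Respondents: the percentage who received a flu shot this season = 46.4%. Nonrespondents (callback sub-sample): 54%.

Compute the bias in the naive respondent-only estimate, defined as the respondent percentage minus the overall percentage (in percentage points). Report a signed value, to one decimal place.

Nonresponse fraction = 1 − 0.47 = 0.53.
Bias = (nonresponse fraction) × (respondent percentage − nonrespondent percentage)
     = 0.53 × (46.4 − 54) = 0.53 × -7.6 = -4.028.

-4.0 percentage points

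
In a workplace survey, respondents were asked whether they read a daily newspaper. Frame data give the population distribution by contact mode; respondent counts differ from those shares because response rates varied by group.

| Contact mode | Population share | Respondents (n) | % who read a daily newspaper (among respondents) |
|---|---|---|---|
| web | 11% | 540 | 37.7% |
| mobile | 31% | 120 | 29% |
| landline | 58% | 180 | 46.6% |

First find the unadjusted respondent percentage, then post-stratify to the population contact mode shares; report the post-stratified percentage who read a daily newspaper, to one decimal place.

Unadjusted (pooled respondent) estimate weights by respondent counts:
  (540/840)×37.7 + (120/840)×29 + (180/840)×46.6 = 38.3643%
Reweighting by population contact mode shares:
  0.11×37.7 + 0.31×29 + 0.58×46.6 = 40.165%

40.2%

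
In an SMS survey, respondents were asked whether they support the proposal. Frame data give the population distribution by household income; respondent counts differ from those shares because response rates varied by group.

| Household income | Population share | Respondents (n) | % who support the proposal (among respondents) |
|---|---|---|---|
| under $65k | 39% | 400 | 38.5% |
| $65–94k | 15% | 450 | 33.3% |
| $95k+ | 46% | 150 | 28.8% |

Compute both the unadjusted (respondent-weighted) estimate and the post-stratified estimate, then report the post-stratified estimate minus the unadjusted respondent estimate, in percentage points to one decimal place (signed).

-1.4 percentage points

Naive respondent-only estimate (weights = respondent counts):
  (400/1000)×38.5 + (450/1000)×33.3 + (150/1000)×28.8 = 34.705%
Post-stratified estimate weights by population shares:
  0.39×38.5 + 0.15×33.3 + 0.46×28.8 = 33.258%
Difference = 33.258 − 34.705 = -1.447 pp.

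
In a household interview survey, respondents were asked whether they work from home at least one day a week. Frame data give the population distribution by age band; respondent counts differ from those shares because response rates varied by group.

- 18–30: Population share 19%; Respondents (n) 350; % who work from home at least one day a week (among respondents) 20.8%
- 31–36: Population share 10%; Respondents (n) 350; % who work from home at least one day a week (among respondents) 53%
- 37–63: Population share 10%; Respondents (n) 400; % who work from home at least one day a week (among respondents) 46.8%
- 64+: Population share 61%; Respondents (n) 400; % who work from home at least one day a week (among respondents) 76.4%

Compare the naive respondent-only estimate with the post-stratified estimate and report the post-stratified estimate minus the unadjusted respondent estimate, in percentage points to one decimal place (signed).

+10.5 percentage points

Without adjustment, the pooled respondent share is:
  (350/1500)×20.8 + (350/1500)×53 + (400/1500)×46.8 + (400/1500)×76.4 = 50.0733%
Reweighting by population age band shares:
  0.19×20.8 + 0.1×53 + 0.1×46.8 + 0.61×76.4 = 60.536%
Difference = 60.536 − 50.0733 = 10.4627 pp.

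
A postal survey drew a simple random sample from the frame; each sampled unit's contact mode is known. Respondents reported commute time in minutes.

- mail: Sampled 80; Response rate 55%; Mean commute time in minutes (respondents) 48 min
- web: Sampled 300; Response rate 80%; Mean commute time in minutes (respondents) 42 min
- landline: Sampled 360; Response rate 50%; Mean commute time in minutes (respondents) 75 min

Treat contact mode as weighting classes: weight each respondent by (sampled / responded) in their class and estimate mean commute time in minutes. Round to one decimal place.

58.7

Each respondent's weight = sampled/responded in their class; summing within a class gives n_sampled, so:
  mail: 80 × 48 = 3840
  web: 300 × 42 = 12,600
  landline: 360 × 75 = 27,000
Adjusted estimate = 43,440 / 740 = 58.7027 → 58.7.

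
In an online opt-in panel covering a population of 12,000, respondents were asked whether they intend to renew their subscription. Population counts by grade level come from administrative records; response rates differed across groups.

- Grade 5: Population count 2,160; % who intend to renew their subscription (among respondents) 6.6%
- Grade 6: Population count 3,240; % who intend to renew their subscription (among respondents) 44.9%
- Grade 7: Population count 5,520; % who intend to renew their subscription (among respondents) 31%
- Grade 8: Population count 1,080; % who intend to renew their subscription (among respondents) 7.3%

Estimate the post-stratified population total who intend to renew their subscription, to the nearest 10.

3,390

Each cell contributes its population count × the respondent rate:
  Grade 5: 2,160 × 6.6% = 142.56
  Grade 6: 3,240 × 44.9% = 1454.76
  Grade 7: 5,520 × 31% = 1711.2
  Grade 8: 1,080 × 7.3% = 78.84
Estimated total = 3387.36 → 3,390.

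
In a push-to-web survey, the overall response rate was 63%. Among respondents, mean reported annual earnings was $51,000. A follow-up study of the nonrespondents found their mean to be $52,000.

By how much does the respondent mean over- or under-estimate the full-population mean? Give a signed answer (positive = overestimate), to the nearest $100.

-$400

Nonresponse fraction = 1 − 0.63 = 0.37.
Bias = (nonresponse fraction) × (respondent mean − nonrespondent mean)
     = 0.37 × (51,000 − 52,000) = 0.37 × -1000 = -370.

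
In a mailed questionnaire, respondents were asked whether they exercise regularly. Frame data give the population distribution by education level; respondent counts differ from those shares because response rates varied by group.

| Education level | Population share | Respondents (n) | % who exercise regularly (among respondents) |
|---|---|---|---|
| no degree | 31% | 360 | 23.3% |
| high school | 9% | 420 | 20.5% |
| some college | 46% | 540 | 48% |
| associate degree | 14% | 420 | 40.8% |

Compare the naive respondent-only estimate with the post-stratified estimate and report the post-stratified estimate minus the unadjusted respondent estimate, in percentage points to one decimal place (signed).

Naive respondent-only estimate (weights = respondent counts):
  (360/1740)×23.3 + (420/1740)×20.5 + (540/1740)×48 + (420/1740)×40.8 = 34.5138%
Post-stratifying to population shares instead:
  0.31×23.3 + 0.09×20.5 + 0.46×48 + 0.14×40.8 = 36.86%
Difference = 36.86 − 34.5138 = 2.3462 pp.

+2.3 percentage points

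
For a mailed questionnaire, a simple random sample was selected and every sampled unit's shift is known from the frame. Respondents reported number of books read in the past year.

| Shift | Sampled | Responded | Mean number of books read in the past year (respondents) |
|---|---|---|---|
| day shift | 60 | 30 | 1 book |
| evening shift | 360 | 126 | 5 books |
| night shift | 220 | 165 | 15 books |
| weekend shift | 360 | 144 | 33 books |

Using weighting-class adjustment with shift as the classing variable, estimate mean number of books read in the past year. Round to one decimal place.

Class response rates: day shift 30/60 = 50%, evening shift 126/360 = 35%, night shift 165/220 = 75%, weekend shift 144/360 = 40%.
Inverse-response-rate weighting restores each class to its sampled count, so class totals weight by n_sampled:
  day shift: 60 × 1 = 60
  evening shift: 360 × 5 = 1800
  night shift: 220 × 15 = 3300
  weekend shift: 360 × 33 = 11,880
Adjusted estimate = 17,040 / 1,000 = 17.04 → 17.0.

17.0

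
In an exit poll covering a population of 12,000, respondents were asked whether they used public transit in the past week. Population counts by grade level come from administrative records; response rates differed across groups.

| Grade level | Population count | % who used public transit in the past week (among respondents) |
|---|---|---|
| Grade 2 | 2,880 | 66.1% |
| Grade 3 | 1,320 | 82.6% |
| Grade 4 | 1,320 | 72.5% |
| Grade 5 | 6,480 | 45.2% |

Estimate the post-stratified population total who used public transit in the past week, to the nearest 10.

6,880

Apply each group's respondent rate to its population count:
  Grade 2: 2,880 × 66.1% = 1903.68
  Grade 3: 1,320 × 82.6% = 1090.32
  Grade 4: 1,320 × 72.5% = 957
  Grade 5: 6,480 × 45.2% = 2928.96
Estimated total = 6879.96 → 6,880.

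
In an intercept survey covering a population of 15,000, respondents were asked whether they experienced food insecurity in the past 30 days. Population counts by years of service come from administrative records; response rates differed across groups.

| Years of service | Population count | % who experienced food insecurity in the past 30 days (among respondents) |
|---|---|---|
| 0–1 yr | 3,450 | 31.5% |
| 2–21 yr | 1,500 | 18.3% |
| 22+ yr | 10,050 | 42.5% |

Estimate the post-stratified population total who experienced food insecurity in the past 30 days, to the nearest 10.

Estimated count per cell = population count × respondent percentage:
  0–1 yr: 3,450 × 31.5% = 1086.75
  2–21 yr: 1,500 × 18.3% = 274.5
  22+ yr: 10,050 × 42.5% = 4271.25
Estimated total = 5632.5 → 5,630.

5,630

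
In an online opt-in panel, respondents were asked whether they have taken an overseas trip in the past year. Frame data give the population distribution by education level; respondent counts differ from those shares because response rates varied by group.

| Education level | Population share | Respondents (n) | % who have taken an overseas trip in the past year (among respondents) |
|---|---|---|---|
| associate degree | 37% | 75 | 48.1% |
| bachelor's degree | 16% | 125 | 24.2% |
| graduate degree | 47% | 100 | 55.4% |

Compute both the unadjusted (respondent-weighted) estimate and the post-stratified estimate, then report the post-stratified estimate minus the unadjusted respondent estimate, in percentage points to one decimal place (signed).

+7.1 percentage points

Naive respondent-only estimate (weights = respondent counts):
  (75/300)×48.1 + (125/300)×24.2 + (100/300)×55.4 = 40.575%
Reweighting by population education level shares:
  0.37×48.1 + 0.16×24.2 + 0.47×55.4 = 47.707%
Difference = 47.707 − 40.575 = 7.132 pp.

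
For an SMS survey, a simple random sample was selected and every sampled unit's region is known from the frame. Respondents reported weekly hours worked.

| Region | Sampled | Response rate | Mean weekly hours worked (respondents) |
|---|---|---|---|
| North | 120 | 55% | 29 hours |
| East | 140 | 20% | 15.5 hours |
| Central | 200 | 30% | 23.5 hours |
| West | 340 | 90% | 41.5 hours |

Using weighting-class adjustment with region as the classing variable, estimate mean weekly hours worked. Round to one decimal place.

30.6

Weighting each respondent by the inverse class response rate inflates each class back to its sampled size, so the class weight is n_sampled:
  North: 120 × 29 = 3480
  East: 140 × 15.5 = 2170
  Central: 200 × 23.5 = 4700
  West: 340 × 41.5 = 14,110
Adjusted estimate = 24,460 / 800 = 30.575 → 30.6.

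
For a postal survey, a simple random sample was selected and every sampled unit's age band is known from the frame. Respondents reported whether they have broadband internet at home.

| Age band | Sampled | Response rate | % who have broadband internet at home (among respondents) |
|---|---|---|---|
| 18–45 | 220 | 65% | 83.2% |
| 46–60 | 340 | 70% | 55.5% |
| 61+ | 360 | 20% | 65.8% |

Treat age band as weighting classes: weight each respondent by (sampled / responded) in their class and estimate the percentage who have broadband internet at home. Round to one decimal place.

66.2%

With weight = n_sampled/n_responded per class, the weighted class total is n_sampled:
  18–45: 220 × 83.2 = 18,304
  46–60: 340 × 55.5 = 18,870
  61+: 360 × 65.8 = 23,688
Adjusted estimate = 60,862 / 920 = 66.1543 → 66.2%.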